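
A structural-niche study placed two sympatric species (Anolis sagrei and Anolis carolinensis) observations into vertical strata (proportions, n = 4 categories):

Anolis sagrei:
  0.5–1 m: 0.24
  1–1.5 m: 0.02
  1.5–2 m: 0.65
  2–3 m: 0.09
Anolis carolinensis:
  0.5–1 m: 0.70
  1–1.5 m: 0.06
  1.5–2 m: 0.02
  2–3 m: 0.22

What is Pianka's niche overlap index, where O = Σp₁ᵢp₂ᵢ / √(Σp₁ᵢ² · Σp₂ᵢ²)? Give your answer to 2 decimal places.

Σ p₁ᵢp₂ᵢ = 0.1680 + 0.0012 + 0.0130 + 0.0198 = 0.2020
Σp_1ᵢ² = 0.24² + 0.02² + 0.65² + 0.09² = 0.0576 + 0.0004 + 0.4225 + 0.0081 = 0.4886
Σp_2ᵢ² = 0.70² + 0.06² + 0.02² + 0.22² = 0.4900 + 0.0036 + 0.0004 + 0.0484 = 0.5424
O = 0.2020 / √(0.4886 × 0.5424) = 0.2020 / 0.51480 = 0.3924

0.39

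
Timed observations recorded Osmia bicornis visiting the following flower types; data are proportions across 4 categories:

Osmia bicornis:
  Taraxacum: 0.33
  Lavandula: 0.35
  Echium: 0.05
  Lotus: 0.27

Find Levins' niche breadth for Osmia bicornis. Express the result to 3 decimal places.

Σpᵢ² = 0.33² + 0.35² + 0.05² + 0.27² = 0.1089 + 0.1225 + 0.0025 + 0.0729 = 0.3068
B = 1 / 0.3068 = 3.25945

3.259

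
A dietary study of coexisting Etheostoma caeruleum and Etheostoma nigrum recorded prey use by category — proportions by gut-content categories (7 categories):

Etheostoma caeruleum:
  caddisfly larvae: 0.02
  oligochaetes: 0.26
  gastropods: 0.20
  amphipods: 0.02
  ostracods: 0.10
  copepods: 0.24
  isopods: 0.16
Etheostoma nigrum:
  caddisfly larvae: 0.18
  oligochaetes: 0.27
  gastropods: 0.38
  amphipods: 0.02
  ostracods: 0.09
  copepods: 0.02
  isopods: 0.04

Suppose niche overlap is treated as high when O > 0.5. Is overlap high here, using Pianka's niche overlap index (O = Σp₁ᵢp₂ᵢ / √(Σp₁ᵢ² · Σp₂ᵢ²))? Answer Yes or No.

Yes

Σ p₁ᵢp₂ᵢ = 0.0036 + 0.0702 + 0.0760 + 0.0004 + 0.0090 + 0.0048 + 0.0064 = 0.1704
Σp_1ᵢ² = 0.02² + 0.26² + 0.20² + 0.02² + 0.10² + 0.24² + 0.16² = 0.0004 + 0.0676 + 0.0400 + 0.0004 + 0.0100 + 0.0576 + 0.0256 = 0.2016
Σp_2ᵢ² = 0.18² + 0.27² + 0.38² + 0.02² + 0.09² + 0.02² + 0.04² = 0.0324 + 0.0729 + 0.1444 + 0.0004 + 0.0081 + 0.0004 + 0.0016 = 0.2602
O = 0.1704 / √(0.2016 × 0.2602) = 0.1704 / 0.22903 = 0.7440
O = 0.7440 > 0.5 → Yes.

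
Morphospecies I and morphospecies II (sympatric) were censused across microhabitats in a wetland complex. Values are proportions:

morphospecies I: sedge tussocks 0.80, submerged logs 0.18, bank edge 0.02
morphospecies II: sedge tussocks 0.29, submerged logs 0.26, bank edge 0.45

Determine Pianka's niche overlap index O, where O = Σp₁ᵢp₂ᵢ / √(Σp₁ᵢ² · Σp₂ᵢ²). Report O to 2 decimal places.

0.59

Σ p₁ᵢp₂ᵢ = 0.2320 + 0.0468 + 0.0090 = 0.2878
Σp_1ᵢ² = 0.80² + 0.18² + 0.02² = 0.6400 + 0.0324 + 0.0004 = 0.6728
Σp_2ᵢ² = 0.29² + 0.26² + 0.45² = 0.0841 + 0.0676 + 0.2025 = 0.3542
O = 0.2878 / √(0.6728 × 0.3542) = 0.2878 / 0.48817 = 0.5895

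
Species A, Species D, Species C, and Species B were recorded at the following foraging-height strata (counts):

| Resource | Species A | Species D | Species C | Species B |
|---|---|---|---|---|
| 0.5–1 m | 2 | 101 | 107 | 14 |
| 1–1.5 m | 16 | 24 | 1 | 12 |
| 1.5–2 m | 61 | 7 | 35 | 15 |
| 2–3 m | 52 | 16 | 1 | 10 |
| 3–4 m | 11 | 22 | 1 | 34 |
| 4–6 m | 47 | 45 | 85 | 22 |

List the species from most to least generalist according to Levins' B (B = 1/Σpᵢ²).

Species B > Species A > Species D > Species C

Proportions for Species A (n=189): 2/189=0.0106, 16/189=0.0847, 61/189=0.3228, 52/189=0.2751, 11/189=0.0582, 47/189=0.2487
Proportions for Species D (n=215): 101/215=0.4698, 24/215=0.1116, 7/215=0.0326, 16/215=0.0744, 22/215=0.1023, 45/215=0.2093
Proportions for Species C (n=230): 107/230=0.4652, 1/230=0.0043, 35/230=0.1522, 1/230=0.0043, 1/230=0.0043, 85/230=0.3696
Proportions for Species B (n=107): 14/107=0.1308, 12/107=0.1121, 15/107=0.1402, 10/107=0.0935, 34/107=0.3178, 22/107=0.2056
Σp_Aᵢ² = 0.0106² + 0.0847² + 0.3228² + 0.2751² + 0.0582² + 0.2487² = 0.000112 + 0.007174 + 0.104200 + 0.075680 + 0.003387 + 0.061852 = 0.252405
B_A = 1 / 0.252405 = 3.9619
Σp_Dᵢ² = 0.4698² + 0.1116² + 0.0326² + 0.0744² + 0.1023² + 0.2093² = 0.220712 + 0.012455 + 0.001063 + 0.005535 + 0.010465 + 0.043806 = 0.294036
B_D = 1 / 0.294036 = 3.4009
Σp_Cᵢ² = 0.4652² + 0.0043² + 0.1522² + 0.0043² + 0.0043² + 0.3696² = 0.216411 + 0.000018 + 0.023165 + 0.000018 + 0.000018 + 0.136604 = 0.376234
B_C = 1 / 0.376234 = 2.6579
Σp_Bᵢ² = 0.1308² + 0.1121² + 0.1402² + 0.0935² + 0.3178² + 0.2056² = 0.017109 + 0.012566 + 0.019656 + 0.008742 + 0.100997 + 0.042271 = 0.201341
B_B = 1 / 0.201341 = 4.9667
Ranking by B (broadest → narrowest): Species B (4.97) > Species A (3.96) > Species D (3.40) > Species C (2.66)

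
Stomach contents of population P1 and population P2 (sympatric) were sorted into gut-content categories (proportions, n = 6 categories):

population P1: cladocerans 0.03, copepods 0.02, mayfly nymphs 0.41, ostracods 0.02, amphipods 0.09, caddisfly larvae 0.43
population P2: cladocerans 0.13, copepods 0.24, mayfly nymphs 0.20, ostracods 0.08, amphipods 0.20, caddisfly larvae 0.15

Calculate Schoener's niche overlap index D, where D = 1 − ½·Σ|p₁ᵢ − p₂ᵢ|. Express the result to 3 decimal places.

Σ|p₁ᵢ − p₂ᵢ| = 0.10 + 0.22 + 0.21 + 0.06 + 0.11 + 0.28 = 0.98
D = 1 − ½ × 0.98 = 1 − 0.490 = 0.51000

0.510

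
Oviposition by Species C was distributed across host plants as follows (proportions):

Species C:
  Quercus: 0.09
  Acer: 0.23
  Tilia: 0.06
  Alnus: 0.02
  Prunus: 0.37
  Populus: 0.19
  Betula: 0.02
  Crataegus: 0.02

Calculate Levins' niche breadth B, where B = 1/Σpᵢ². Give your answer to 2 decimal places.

Σpᵢ² = 0.09² + 0.23² + 0.06² + 0.02² + 0.37² + 0.19² + 0.02² + 0.02² = 0.0081 + 0.0529 + 0.0036 + 0.0004 + 0.1369 + 0.0361 + 0.0004 + 0.0004 = 0.2388
B = 1 / 0.2388 = 4.1876

4.19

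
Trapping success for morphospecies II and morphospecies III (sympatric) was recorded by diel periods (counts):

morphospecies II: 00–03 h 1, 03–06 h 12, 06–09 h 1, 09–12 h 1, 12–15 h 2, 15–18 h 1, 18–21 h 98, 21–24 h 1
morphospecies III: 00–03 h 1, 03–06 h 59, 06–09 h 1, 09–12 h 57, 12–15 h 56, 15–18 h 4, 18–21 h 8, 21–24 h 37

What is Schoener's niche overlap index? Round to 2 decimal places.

0.19

Proportions for morphospecies II (n=117): 1/117=0.0085, 12/117=0.1026, 1/117=0.0085, 1/117=0.0085, 2/117=0.0171, 1/117=0.0085, 98/117=0.8376, 1/117=0.0085
Proportions for morphospecies III (n=223): 1/223=0.0045, 59/223=0.2646, 1/223=0.0045, 57/223=0.2556, 56/223=0.2511, 4/223=0.0179, 8/223=0.0359, 37/223=0.1659
Σ|p₁ᵢ − p₂ᵢ| = 0.0040 + 0.1620 + 0.0040 + 0.2471 + 0.2340 + 0.0094 + 0.8017 + 0.1574 = 1.6196
D = 1 − ½ × 1.6196 = 1 − 0.80980 = 0.19020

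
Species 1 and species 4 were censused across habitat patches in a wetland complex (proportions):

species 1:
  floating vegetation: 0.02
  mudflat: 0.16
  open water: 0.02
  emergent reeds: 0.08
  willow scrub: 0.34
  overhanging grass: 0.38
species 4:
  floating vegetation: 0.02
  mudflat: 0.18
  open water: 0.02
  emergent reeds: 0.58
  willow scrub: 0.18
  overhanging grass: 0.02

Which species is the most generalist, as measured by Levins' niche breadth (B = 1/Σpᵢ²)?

Σp_1ᵢ² = 0.02² + 0.16² + 0.02² + 0.08² + 0.34² + 0.38² = 0.0004 + 0.0256 + 0.0004 + 0.0064 + 0.1156 + 0.1444 = 0.2928
B_1 = 1 / 0.2928 = 3.4153
Σp_4ᵢ² = 0.02² + 0.18² + 0.02² + 0.58² + 0.18² + 0.02² = 0.0004 + 0.0324 + 0.0004 + 0.3364 + 0.0324 + 0.0004 = 0.4024
B_4 = 1 / 0.4024 = 2.4851
Highest B → broadest niche (most generalist): species 1 (B = 3.42).

species 1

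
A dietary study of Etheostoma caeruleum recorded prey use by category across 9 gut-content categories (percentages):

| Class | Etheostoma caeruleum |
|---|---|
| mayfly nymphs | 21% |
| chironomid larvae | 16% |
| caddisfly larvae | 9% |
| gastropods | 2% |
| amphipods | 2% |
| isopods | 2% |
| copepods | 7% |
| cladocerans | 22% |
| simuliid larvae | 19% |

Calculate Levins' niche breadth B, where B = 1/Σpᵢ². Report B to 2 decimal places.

5.94

Convert percentages to proportions (divide by 100).
Σpᵢ² = 0.21² + 0.16² + 0.09² + 0.02² + 0.02² + 0.02² + 0.07² + 0.22² + 0.19² = 0.0441 + 0.0256 + 0.0081 + 0.0004 + 0.0004 + 0.0004 + 0.0049 + 0.0484 + 0.0361 = 0.1684
B = 1 / 0.1684 = 5.9382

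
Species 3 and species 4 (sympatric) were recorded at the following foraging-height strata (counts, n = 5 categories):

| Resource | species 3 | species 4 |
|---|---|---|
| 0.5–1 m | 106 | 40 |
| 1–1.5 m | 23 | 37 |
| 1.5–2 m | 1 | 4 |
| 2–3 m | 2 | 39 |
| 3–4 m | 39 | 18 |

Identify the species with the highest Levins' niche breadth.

species 4

Proportions for species 3 (n=171): 106/171=0.6199, 23/171=0.1345, 1/171=0.0058, 2/171=0.0117, 39/171=0.2281
Proportions for species 4 (n=138): 40/138=0.2899, 37/138=0.2681, 4/138=0.0290, 39/138=0.2826, 18/138=0.1304
Σp_3ᵢ² = 0.6199² + 0.1345² + 0.0058² + 0.0117² + 0.2281² = 0.384276 + 0.018090 + 0.000034 + 0.000137 + 0.052030 = 0.454567
B_3 = 1 / 0.454567 = 2.1999
Σp_4ᵢ² = 0.2899² + 0.2681² + 0.0290² + 0.2826² + 0.1304² = 0.084042 + 0.071878 + 0.000841 + 0.079863 + 0.017004 = 0.253628
B_4 = 1 / 0.253628 = 3.9428
Highest B → broadest niche (most generalist): species 4 (B = 3.94).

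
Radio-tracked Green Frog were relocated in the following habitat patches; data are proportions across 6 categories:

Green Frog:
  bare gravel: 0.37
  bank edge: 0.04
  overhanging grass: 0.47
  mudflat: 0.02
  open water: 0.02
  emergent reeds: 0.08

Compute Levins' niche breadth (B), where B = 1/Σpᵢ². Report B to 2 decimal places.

Σpᵢ² = 0.37² + 0.04² + 0.47² + 0.02² + 0.02² + 0.08² = 0.1369 + 0.0016 + 0.2209 + 0.0004 + 0.0004 + 0.0064 = 0.3666
B = 1 / 0.3666 = 2.7278

2.73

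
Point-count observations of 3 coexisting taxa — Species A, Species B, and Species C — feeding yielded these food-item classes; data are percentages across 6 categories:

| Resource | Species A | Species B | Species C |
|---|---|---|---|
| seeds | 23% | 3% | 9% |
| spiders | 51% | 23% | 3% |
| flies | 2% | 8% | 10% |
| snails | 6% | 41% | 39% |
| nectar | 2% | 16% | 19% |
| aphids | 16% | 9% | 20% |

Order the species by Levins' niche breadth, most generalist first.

Species C > Species B > Species A

Convert percentages to proportions (divide by 100).
Σp_Aᵢ² = 0.23² + 0.51² + 0.02² + 0.06² + 0.02² + 0.16² = 0.0529 + 0.2601 + 0.0004 + 0.0036 + 0.0004 + 0.0256 = 0.3430
B_A = 1 / 0.3430 = 2.9155
Σp_Bᵢ² = 0.03² + 0.23² + 0.08² + 0.41² + 0.16² + 0.09² = 0.0009 + 0.0529 + 0.0064 + 0.1681 + 0.0256 + 0.0081 = 0.2620
B_B = 1 / 0.2620 = 3.8168
Σp_Cᵢ² = 0.09² + 0.03² + 0.10² + 0.39² + 0.19² + 0.20² = 0.0081 + 0.0009 + 0.0100 + 0.1521 + 0.0361 + 0.0400 = 0.2472
B_C = 1 / 0.2472 = 4.0453
Ranking by B (broadest → narrowest): Species C (4.05) > Species B (3.82) > Species A (2.92)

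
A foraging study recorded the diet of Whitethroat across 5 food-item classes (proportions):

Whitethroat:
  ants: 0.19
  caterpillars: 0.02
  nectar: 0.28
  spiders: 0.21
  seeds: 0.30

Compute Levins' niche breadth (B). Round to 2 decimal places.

Σpᵢ² = 0.19² + 0.02² + 0.28² + 0.21² + 0.30² = 0.0361 + 0.0004 + 0.0784 + 0.0441 + 0.0900 = 0.2490
B = 1 / 0.2490 = 4.0161

4.02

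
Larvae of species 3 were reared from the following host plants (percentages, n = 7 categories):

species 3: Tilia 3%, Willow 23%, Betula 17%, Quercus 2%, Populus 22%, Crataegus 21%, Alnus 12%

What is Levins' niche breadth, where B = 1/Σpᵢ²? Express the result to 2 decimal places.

5.26

Convert percentages to proportions (divide by 100).
Σpᵢ² = 0.03² + 0.23² + 0.17² + 0.02² + 0.22² + 0.21² + 0.12² = 0.0009 + 0.0529 + 0.0289 + 0.0004 + 0.0484 + 0.0441 + 0.0144 = 0.1900
B = 1 / 0.1900 = 5.2632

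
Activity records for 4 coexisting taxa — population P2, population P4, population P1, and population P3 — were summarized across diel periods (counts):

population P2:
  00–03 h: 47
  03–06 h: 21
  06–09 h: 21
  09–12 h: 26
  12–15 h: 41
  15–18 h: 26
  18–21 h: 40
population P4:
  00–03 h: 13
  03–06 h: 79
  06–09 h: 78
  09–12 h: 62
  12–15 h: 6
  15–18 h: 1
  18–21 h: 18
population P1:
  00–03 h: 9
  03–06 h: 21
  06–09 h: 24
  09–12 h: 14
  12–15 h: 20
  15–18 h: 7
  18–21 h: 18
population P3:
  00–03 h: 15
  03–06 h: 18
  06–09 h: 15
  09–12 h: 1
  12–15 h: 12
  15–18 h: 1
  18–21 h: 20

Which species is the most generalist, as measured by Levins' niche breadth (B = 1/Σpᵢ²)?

population P2

Proportions for population P2 (n=222): 47/222=0.2117, 21/222=0.0946, 21/222=0.0946, 26/222=0.1171, 41/222=0.1847, 26/222=0.1171, 40/222=0.1802
Proportions for population P4 (n=257): 13/257=0.0506, 79/257=0.3074, 78/257=0.3035, 62/257=0.2412, 6/257=0.0233, 1/257=0.0039, 18/257=0.0700
Proportions for population P1 (n=113): 9/113=0.0796, 21/113=0.1858, 24/113=0.2124, 14/113=0.1239, 20/113=0.1770, 7/113=0.0619, 18/113=0.1593
Proportions for population P3 (n=82): 15/82=0.1829, 18/82=0.2195, 15/82=0.1829, 1/82=0.0122, 12/82=0.1463, 1/82=0.0122, 20/82=0.2439
Σp_P2ᵢ² = 0.2117² + 0.0946² + 0.0946² + 0.1171² + 0.1847² + 0.1171² + 0.1802² = 0.044817 + 0.008949 + 0.008949 + 0.013712 + 0.034114 + 0.013712 + 0.032472 = 0.156725
B_P2 = 1 / 0.156725 = 6.3806
Σp_P4ᵢ² = 0.0506² + 0.3074² + 0.3035² + 0.2412² + 0.0233² + 0.0039² + 0.0700² = 0.002560 + 0.094495 + 0.092112 + 0.058177 + 0.000543 + 0.000015 + 0.004900 = 0.252802
B_P4 = 1 / 0.252802 = 3.9557
Σp_P1ᵢ² = 0.0796² + 0.1858² + 0.2124² + 0.1239² + 0.1770² + 0.0619² + 0.1593² = 0.006336 + 0.034522 + 0.045114 + 0.015351 + 0.031329 + 0.003832 + 0.025376 = 0.161860
B_P1 = 1 / 0.161860 = 6.1782
Σp_P3ᵢ² = 0.1829² + 0.2195² + 0.1829² + 0.0122² + 0.1463² + 0.0122² + 0.2439² = 0.033452 + 0.048180 + 0.033452 + 0.000149 + 0.021404 + 0.000149 + 0.059487 = 0.196273
B_P3 = 1 / 0.196273 = 5.0949
Highest B → broadest niche (most generalist): population P2 (B = 6.38).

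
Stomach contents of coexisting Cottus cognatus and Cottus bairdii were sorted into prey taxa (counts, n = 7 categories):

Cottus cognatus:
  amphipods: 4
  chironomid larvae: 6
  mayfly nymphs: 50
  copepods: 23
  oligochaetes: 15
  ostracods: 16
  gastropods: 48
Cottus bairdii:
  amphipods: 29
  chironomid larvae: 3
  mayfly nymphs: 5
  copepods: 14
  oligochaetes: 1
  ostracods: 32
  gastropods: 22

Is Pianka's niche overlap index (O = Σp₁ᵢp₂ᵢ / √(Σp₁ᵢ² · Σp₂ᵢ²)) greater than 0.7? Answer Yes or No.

No

Proportions for Cottus cognatus (n=162): 4/162=0.0247, 6/162=0.0370, 50/162=0.3086, 23/162=0.1420, 15/162=0.0926, 16/162=0.0988, 48/162=0.2963
Proportions for Cottus bairdii (n=106): 29/106=0.2736, 3/106=0.0283, 5/106=0.0472, 14/106=0.1321, 1/106=0.0094, 32/106=0.3019, 22/106=0.2075
Σ p₁ᵢp₂ᵢ = 0.006758 + 0.001047 + 0.014566 + 0.018758 + 0.000870 + 0.029828 + 0.061482 = 0.133309
Σp_1ᵢ² = 0.0247² + 0.0370² + 0.3086² + 0.1420² + 0.0926² + 0.0988² + 0.2963² = 0.000610 + 0.001369 + 0.095234 + 0.020164 + 0.008575 + 0.009761 + 0.087794 = 0.223507
Σp_2ᵢ² = 0.2736² + 0.0283² + 0.0472² + 0.1321² + 0.0094² + 0.3019² + 0.2075² = 0.074857 + 0.000801 + 0.002228 + 0.017450 + 0.000088 + 0.091144 + 0.043056 = 0.229624
O = 0.133309 / √(0.223507 × 0.229624) = 0.133309 / 0.2265449 = 0.5884
O = 0.5884 < 0.7 → No.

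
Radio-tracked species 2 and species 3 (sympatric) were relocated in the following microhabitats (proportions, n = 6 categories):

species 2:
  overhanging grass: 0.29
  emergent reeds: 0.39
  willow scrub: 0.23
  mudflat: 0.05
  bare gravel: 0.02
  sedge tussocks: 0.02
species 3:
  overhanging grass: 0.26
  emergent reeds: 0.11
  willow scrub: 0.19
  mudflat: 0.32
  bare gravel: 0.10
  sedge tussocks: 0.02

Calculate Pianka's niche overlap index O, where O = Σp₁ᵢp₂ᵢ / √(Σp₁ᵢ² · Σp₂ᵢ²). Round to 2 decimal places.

Σ p₁ᵢp₂ᵢ = 0.0754 + 0.0429 + 0.0437 + 0.0160 + 0.0020 + 0.0004 = 0.1804
Σp_1ᵢ² = 0.29² + 0.39² + 0.23² + 0.05² + 0.02² + 0.02² = 0.0841 + 0.1521 + 0.0529 + 0.0025 + 0.0004 + 0.0004 = 0.2924
Σp_2ᵢ² = 0.26² + 0.11² + 0.19² + 0.32² + 0.10² + 0.02² = 0.0676 + 0.0121 + 0.0361 + 0.1024 + 0.0100 + 0.0004 = 0.2286
O = 0.1804 / √(0.2924 × 0.2286) = 0.1804 / 0.25854 = 0.6978

0.70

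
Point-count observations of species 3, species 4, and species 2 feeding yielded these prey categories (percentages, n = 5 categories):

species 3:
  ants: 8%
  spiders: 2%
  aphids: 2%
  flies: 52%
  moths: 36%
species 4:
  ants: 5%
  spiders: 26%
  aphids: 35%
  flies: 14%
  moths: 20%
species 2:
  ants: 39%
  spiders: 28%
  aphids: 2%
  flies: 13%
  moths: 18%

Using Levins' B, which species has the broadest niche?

Convert percentages to proportions (divide by 100).
Σp_3ᵢ² = 0.08² + 0.02² + 0.02² + 0.52² + 0.36² = 0.0064 + 0.0004 + 0.0004 + 0.2704 + 0.1296 = 0.4072
B_3 = 1 / 0.4072 = 2.4558
Σp_4ᵢ² = 0.05² + 0.26² + 0.35² + 0.14² + 0.20² = 0.0025 + 0.0676 + 0.1225 + 0.0196 + 0.0400 = 0.2522
B_4 = 1 / 0.2522 = 3.9651
Σp_2ᵢ² = 0.39² + 0.28² + 0.02² + 0.13² + 0.18² = 0.1521 + 0.0784 + 0.0004 + 0.0169 + 0.0324 = 0.2802
B_2 = 1 / 0.2802 = 3.5689
Highest B → broadest niche (most generalist): species 4 (B = 3.97).

species 4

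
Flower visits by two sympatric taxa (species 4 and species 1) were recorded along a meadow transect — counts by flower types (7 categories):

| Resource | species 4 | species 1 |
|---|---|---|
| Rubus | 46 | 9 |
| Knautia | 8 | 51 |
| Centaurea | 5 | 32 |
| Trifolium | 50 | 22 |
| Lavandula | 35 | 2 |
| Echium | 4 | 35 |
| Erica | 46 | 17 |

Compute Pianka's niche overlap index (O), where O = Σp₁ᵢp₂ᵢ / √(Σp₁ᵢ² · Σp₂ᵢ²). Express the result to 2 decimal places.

Proportions for species 4 (n=194): 46/194=0.2371, 8/194=0.0412, 5/194=0.0258, 50/194=0.2577, 35/194=0.1804, 4/194=0.0206, 46/194=0.2371
Proportions for species 1 (n=168): 9/168=0.0536, 51/168=0.3036, 32/168=0.1905, 22/168=0.1310, 2/168=0.0119, 35/168=0.2083, 17/168=0.1012
Σ p₁ᵢp₂ᵢ = 0.012709 + 0.012508 + 0.004915 + 0.033759 + 0.002147 + 0.004291 + 0.023995 = 0.094324
Σp_1ᵢ² = 0.2371² + 0.0412² + 0.0258² + 0.2577² + 0.1804² + 0.0206² + 0.2371² = 0.056216 + 0.001697 + 0.000666 + 0.066409 + 0.032544 + 0.000424 + 0.056216 = 0.214172
Σp_2ᵢ² = 0.0536² + 0.3036² + 0.1905² + 0.1310² + 0.0119² + 0.2083² + 0.1012² = 0.002873 + 0.092173 + 0.036290 + 0.017161 + 0.000142 + 0.043389 + 0.010241 = 0.202269
O = 0.094324 / √(0.214172 × 0.202269) = 0.094324 / 0.2081354 = 0.4532

0.45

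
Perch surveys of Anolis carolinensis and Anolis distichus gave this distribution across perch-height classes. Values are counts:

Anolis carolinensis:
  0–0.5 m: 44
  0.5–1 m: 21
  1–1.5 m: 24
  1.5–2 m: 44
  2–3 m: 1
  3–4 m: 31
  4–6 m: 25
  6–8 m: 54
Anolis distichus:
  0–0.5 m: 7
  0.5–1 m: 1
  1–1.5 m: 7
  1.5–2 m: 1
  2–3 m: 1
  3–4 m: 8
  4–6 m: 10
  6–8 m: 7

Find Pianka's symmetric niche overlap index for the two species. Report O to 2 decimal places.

Proportions for Anolis carolinensis (n=244): 44/244=0.1803, 21/244=0.0861, 24/244=0.0984, 44/244=0.1803, 1/244=0.0041, 31/244=0.1270, 25/244=0.1025, 54/244=0.2213
Proportions for Anolis distichus (n=42): 7/42=0.1667, 1/42=0.0238, 7/42=0.1667, 1/42=0.0238, 1/42=0.0238, 8/42=0.1905, 10/42=0.2381, 7/42=0.1667
Σ p₁ᵢp₂ᵢ = 0.030056 + 0.002049 + 0.016403 + 0.004291 + 0.000098 + 0.024194 + 0.024405 + 0.036891 = 0.138387
Σp_1ᵢ² = 0.1803² + 0.0861² + 0.0984² + 0.1803² + 0.0041² + 0.1270² + 0.1025² + 0.2213² = 0.032508 + 0.007413 + 0.009683 + 0.032508 + 0.000017 + 0.016129 + 0.010506 + 0.048974 = 0.157738
Σp_2ᵢ² = 0.1667² + 0.0238² + 0.1667² + 0.0238² + 0.0238² + 0.1905² + 0.2381² + 0.1667² = 0.027789 + 0.000566 + 0.027789 + 0.000566 + 0.000566 + 0.036290 + 0.056692 + 0.027789 = 0.178047
O = 0.138387 / √(0.157738 × 0.178047) = 0.138387 / 0.1675851 = 0.8258

0.83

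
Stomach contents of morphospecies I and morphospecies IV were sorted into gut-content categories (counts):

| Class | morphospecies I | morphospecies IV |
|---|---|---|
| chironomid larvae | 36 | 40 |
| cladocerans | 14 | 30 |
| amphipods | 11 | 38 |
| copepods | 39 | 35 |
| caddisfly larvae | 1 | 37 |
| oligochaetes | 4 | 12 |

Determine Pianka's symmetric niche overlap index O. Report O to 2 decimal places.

Proportions for morphospecies I (n=105): 36/105=0.3429, 14/105=0.1333, 11/105=0.1048, 39/105=0.3714, 1/105=0.0095, 4/105=0.0381
Proportions for morphospecies IV (n=192): 40/192=0.2083, 30/192=0.1563, 38/192=0.1979, 35/192=0.1823, 37/192=0.1927, 12/192=0.0625
Σ p₁ᵢp₂ᵢ = 0.071426 + 0.020835 + 0.020740 + 0.067706 + 0.001831 + 0.002381 = 0.184919
Σp_1ᵢ² = 0.3429² + 0.1333² + 0.1048² + 0.3714² + 0.0095² + 0.0381² = 0.117580 + 0.017769 + 0.010983 + 0.137938 + 0.000090 + 0.001452 = 0.285812
Σp_2ᵢ² = 0.2083² + 0.1563² + 0.1979² + 0.1823² + 0.1927² + 0.0625² = 0.043389 + 0.024430 + 0.039164 + 0.033233 + 0.037133 + 0.003906 = 0.181255
O = 0.184919 / √(0.285812 × 0.181255) = 0.184919 / 0.2276068 = 0.8124

0.81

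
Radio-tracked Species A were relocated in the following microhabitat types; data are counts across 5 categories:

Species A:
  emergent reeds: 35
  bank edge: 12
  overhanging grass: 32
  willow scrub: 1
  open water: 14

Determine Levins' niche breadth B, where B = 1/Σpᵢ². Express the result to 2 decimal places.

3.41

Proportions for Species A (n=94): 35/94=0.3723, 12/94=0.1277, 32/94=0.3404, 1/94=0.0106, 14/94=0.1489
Σpᵢ² = 0.3723² + 0.1277² + 0.3404² + 0.0106² + 0.1489² = 0.138607 + 0.016307 + 0.115872 + 0.000112 + 0.022171 = 0.293069
B = 1 / 0.293069 = 3.4122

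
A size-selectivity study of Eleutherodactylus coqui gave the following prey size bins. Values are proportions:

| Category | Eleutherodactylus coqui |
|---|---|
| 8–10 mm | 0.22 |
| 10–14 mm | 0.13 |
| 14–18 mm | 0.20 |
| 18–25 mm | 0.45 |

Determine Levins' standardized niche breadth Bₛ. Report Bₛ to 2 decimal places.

Σpᵢ² = 0.22² + 0.13² + 0.20² + 0.45² = 0.0484 + 0.0169 + 0.0400 + 0.2025 = 0.3078
B = 1 / 0.3078 = 3.2489
Bₛ = (B − 1)/(n − 1) = (3.2489 − 1)/(4 − 1) = 2.2489/3 = 0.7496

0.75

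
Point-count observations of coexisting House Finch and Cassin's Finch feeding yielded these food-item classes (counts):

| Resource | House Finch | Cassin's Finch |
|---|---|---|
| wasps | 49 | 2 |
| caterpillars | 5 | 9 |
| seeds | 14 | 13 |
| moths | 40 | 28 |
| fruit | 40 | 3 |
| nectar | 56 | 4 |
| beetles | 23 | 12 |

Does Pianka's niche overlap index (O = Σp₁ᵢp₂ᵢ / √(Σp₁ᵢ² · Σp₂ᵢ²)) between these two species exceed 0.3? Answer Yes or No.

Proportions for House Finch (n=227): 49/227=0.2159, 5/227=0.0220, 14/227=0.0617, 40/227=0.1762, 40/227=0.1762, 56/227=0.2467, 23/227=0.1013
Proportions for Cassin's Finch (n=71): 2/71=0.0282, 9/71=0.1268, 13/71=0.1831, 28/71=0.3944, 3/71=0.0423, 4/71=0.0563, 12/71=0.1690
Σ p₁ᵢp₂ᵢ = 0.006088 + 0.002790 + 0.011297 + 0.069493 + 0.007453 + 0.013889 + 0.017120 = 0.128130
Σp_1ᵢ² = 0.2159² + 0.0220² + 0.0617² + 0.1762² + 0.1762² + 0.2467² + 0.1013² = 0.046613 + 0.000484 + 0.003807 + 0.031046 + 0.031046 + 0.060861 + 0.010262 = 0.184119
Σp_2ᵢ² = 0.0282² + 0.1268² + 0.1831² + 0.3944² + 0.0423² + 0.0563² + 0.1690² = 0.000795 + 0.016078 + 0.033526 + 0.155551 + 0.001789 + 0.003170 + 0.028561 = 0.239470
O = 0.128130 / √(0.184119 × 0.239470) = 0.128130 / 0.2099785 = 0.6102
O = 0.6102 > 0.3 → Yes.

Yes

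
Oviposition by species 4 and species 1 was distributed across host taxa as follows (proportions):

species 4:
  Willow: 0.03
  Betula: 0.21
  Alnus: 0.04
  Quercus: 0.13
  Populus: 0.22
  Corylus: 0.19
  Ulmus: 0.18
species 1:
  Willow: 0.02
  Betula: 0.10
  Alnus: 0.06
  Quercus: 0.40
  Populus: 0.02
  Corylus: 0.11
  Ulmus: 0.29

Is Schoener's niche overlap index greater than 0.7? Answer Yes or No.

No

Σ|p₁ᵢ − p₂ᵢ| = 0.01 + 0.11 + 0.02 + 0.27 + 0.20 + 0.08 + 0.11 = 0.80
D = 1 − ½ × 0.80 = 1 − 0.400 = 0.6000
D = 0.6000 < 0.7 → No.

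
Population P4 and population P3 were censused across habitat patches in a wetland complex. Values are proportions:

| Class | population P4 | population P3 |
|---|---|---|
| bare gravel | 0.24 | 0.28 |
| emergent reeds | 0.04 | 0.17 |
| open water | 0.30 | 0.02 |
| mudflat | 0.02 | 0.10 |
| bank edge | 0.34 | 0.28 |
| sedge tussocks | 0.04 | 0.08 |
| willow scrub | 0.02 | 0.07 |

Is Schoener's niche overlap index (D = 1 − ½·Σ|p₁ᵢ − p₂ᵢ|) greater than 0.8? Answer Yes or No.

Σ|p₁ᵢ − p₂ᵢ| = 0.04 + 0.13 + 0.28 + 0.08 + 0.06 + 0.04 + 0.05 = 0.68
D = 1 − ½ × 0.68 = 1 − 0.340 = 0.6600
D = 0.6600 < 0.8 → No.

No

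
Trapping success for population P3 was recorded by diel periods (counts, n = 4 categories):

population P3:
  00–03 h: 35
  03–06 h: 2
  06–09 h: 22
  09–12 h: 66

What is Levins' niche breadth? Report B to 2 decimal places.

2.57

Proportions for population P3 (n=125): 35/125=0.2800, 2/125=0.0160, 22/125=0.1760, 66/125=0.5280
Σpᵢ² = 0.2800² + 0.0160² + 0.1760² + 0.5280² = 0.078400 + 0.000256 + 0.030976 + 0.278784 = 0.388416
B = 1 / 0.388416 = 2.5746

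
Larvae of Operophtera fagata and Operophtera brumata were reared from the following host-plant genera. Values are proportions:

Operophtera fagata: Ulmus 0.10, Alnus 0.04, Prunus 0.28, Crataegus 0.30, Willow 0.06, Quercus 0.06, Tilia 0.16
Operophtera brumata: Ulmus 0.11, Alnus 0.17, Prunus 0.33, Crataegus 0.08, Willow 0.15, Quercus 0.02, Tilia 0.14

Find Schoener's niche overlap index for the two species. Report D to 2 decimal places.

Σ|p₁ᵢ − p₂ᵢ| = 0.01 + 0.13 + 0.05 + 0.22 + 0.09 + 0.04 + 0.02 = 0.56
D = 1 − ½ × 0.56 = 1 − 0.280 = 0.7200

0.72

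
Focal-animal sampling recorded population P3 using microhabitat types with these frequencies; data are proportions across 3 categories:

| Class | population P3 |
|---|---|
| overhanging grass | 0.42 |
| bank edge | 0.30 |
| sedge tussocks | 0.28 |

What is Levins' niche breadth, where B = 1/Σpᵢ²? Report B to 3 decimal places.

Σpᵢ² = 0.42² + 0.30² + 0.28² = 0.1764 + 0.0900 + 0.0784 = 0.3448
B = 1 / 0.3448 = 2.90023

2.900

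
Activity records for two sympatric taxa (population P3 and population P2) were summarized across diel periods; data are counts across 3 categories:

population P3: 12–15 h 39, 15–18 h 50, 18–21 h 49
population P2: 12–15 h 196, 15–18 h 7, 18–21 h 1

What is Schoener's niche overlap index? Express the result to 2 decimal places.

Proportions for population P3 (n=138): 39/138=0.2826, 50/138=0.3623, 49/138=0.3551
Proportions for population P2 (n=204): 196/204=0.9608, 7/204=0.0343, 1/204=0.0049
Σ|p₁ᵢ − p₂ᵢ| = 0.6782 + 0.3280 + 0.3502 = 1.3564
D = 1 − ½ × 1.3564 = 1 − 0.67820 = 0.32180

0.32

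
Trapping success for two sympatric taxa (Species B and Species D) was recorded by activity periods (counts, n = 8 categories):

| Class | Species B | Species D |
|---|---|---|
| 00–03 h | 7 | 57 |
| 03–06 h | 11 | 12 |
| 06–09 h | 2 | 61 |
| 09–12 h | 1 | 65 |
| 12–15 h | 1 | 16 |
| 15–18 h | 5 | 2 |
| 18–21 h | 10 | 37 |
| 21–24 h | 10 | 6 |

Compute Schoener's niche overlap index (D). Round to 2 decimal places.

0.46

Proportions for Species B (n=47): 7/47=0.1489, 11/47=0.2340, 2/47=0.0426, 1/47=0.0213, 1/47=0.0213, 5/47=0.1064, 10/47=0.2128, 10/47=0.2128
Proportions for Species D (n=256): 57/256=0.2227, 12/256=0.0469, 61/256=0.2383, 65/256=0.2539, 16/256=0.0625, 2/256=0.0078, 37/256=0.1445, 6/256=0.0234
Σ|p₁ᵢ − p₂ᵢ| = 0.0738 + 0.1871 + 0.1957 + 0.2326 + 0.0412 + 0.0986 + 0.0683 + 0.1894 = 1.0867
D = 1 − ½ × 1.0867 = 1 − 0.54335 = 0.45665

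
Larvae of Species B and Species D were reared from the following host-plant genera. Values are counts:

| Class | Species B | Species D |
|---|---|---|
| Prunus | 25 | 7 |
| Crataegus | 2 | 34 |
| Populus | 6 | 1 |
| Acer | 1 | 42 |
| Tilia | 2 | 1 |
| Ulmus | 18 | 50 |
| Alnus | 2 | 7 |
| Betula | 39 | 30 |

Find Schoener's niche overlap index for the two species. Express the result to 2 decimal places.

0.47

Proportions for Species B (n=95): 25/95=0.2632, 2/95=0.0211, 6/95=0.0632, 1/95=0.0105, 2/95=0.0211, 18/95=0.1895, 2/95=0.0211, 39/95=0.4105
Proportions for Species D (n=172): 7/172=0.0407, 34/172=0.1977, 1/172=0.0058, 42/172=0.2442, 1/172=0.0058, 50/172=0.2907, 7/172=0.0407, 30/172=0.1744
Σ|p₁ᵢ − p₂ᵢ| = 0.2225 + 0.1766 + 0.0574 + 0.2337 + 0.0153 + 0.1012 + 0.0196 + 0.2361 = 1.0624
D = 1 − ½ × 1.0624 = 1 − 0.53120 = 0.46880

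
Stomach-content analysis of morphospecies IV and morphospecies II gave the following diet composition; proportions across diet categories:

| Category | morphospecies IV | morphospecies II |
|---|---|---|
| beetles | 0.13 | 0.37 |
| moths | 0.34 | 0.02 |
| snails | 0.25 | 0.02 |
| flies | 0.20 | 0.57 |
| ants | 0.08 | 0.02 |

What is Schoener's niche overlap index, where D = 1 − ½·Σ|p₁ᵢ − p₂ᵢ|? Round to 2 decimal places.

Σ|p₁ᵢ − p₂ᵢ| = 0.24 + 0.32 + 0.23 + 0.37 + 0.06 = 1.22
D = 1 − ½ × 1.22 = 1 − 0.610 = 0.3900

0.39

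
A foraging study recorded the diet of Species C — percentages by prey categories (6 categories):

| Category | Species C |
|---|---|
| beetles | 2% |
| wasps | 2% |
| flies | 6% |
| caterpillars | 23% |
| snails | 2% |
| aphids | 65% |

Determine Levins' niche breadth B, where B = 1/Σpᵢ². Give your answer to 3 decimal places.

Convert percentages to proportions (divide by 100).
Σpᵢ² = 0.02² + 0.02² + 0.06² + 0.23² + 0.02² + 0.65² = 0.0004 + 0.0004 + 0.0036 + 0.0529 + 0.0004 + 0.4225 = 0.4802
B = 1 / 0.4802 = 2.08247

2.082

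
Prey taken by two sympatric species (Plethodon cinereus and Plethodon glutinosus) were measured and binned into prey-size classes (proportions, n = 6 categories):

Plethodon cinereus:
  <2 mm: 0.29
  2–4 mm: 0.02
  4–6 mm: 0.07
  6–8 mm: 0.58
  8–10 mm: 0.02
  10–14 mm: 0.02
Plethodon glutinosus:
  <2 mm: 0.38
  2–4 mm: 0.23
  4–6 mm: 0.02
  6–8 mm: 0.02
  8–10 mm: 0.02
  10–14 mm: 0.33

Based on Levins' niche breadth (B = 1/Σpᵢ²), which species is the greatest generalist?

Plethodon glutinosus

Σp_cineᵢ² = 0.29² + 0.02² + 0.07² + 0.58² + 0.02² + 0.02² = 0.0841 + 0.0004 + 0.0049 + 0.3364 + 0.0004 + 0.0004 = 0.4266
B_cine = 1 / 0.4266 = 2.3441
Σp_glutᵢ² = 0.38² + 0.23² + 0.02² + 0.02² + 0.02² + 0.33² = 0.1444 + 0.0529 + 0.0004 + 0.0004 + 0.0004 + 0.1089 = 0.3074
B_glut = 1 / 0.3074 = 3.2531
Highest B → broadest niche (most generalist): Plethodon glutinosus (B = 3.25).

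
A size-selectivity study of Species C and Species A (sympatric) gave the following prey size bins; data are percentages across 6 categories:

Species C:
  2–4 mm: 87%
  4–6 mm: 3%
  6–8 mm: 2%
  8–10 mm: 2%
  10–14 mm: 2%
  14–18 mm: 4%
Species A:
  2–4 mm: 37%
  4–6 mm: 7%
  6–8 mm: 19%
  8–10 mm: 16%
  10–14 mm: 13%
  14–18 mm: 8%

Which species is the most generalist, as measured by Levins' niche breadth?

Species A

Convert percentages to proportions (divide by 100).
Σp_Cᵢ² = 0.87² + 0.03² + 0.02² + 0.02² + 0.02² + 0.04² = 0.7569 + 0.0009 + 0.0004 + 0.0004 + 0.0004 + 0.0016 = 0.7606
B_C = 1 / 0.7606 = 1.3148
Σp_Aᵢ² = 0.37² + 0.07² + 0.19² + 0.16² + 0.13² + 0.08² = 0.1369 + 0.0049 + 0.0361 + 0.0256 + 0.0169 + 0.0064 = 0.2268
B_A = 1 / 0.2268 = 4.4092
Highest B → broadest niche (most generalist): Species A (B = 4.41).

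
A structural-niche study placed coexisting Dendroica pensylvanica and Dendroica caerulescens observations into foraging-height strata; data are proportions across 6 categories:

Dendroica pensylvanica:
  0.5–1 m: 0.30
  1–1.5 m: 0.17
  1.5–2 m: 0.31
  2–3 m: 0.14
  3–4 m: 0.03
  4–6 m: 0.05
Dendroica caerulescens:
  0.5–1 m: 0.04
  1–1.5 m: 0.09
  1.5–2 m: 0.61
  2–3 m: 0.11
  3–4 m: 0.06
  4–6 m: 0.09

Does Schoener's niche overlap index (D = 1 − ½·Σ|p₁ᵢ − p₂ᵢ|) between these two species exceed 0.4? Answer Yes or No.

Σ|p₁ᵢ − p₂ᵢ| = 0.26 + 0.08 + 0.30 + 0.03 + 0.03 + 0.04 = 0.74
D = 1 − ½ × 0.74 = 1 − 0.370 = 0.6300
D = 0.6300 > 0.4 → Yes.

Yes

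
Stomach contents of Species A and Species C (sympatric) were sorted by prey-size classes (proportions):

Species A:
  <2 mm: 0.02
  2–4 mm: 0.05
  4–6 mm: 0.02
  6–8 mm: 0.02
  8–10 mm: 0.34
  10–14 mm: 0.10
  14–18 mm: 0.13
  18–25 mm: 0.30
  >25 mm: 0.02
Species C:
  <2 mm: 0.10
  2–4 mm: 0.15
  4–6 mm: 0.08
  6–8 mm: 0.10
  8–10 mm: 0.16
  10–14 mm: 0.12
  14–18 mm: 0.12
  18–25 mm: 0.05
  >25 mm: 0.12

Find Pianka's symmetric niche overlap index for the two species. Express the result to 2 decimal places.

0.67

Σ p₁ᵢp₂ᵢ = 0.0020 + 0.0075 + 0.0016 + 0.0020 + 0.0544 + 0.0120 + 0.0156 + 0.0150 + 0.0024 = 0.1125
Σp_1ᵢ² = 0.02² + 0.05² + 0.02² + 0.02² + 0.34² + 0.10² + 0.13² + 0.30² + 0.02² = 0.0004 + 0.0025 + 0.0004 + 0.0004 + 0.1156 + 0.0100 + 0.0169 + 0.0900 + 0.0004 = 0.2366
Σp_2ᵢ² = 0.10² + 0.15² + 0.08² + 0.10² + 0.16² + 0.12² + 0.12² + 0.05² + 0.12² = 0.0100 + 0.0225 + 0.0064 + 0.0100 + 0.0256 + 0.0144 + 0.0144 + 0.0025 + 0.0144 = 0.1202
O = 0.1125 / √(0.2366 × 0.1202) = 0.1125 / 0.16864 = 0.6671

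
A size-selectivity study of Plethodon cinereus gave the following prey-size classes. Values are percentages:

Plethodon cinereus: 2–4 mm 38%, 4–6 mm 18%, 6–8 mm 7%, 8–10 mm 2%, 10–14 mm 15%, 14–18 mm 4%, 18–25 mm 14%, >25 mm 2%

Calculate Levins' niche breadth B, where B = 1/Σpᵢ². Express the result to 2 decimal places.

Convert percentages to proportions (divide by 100).
Σpᵢ² = 0.38² + 0.18² + 0.07² + 0.02² + 0.15² + 0.04² + 0.14² + 0.02² = 0.1444 + 0.0324 + 0.0049 + 0.0004 + 0.0225 + 0.0016 + 0.0196 + 0.0004 = 0.2262
B = 1 / 0.2262 = 4.4209

4.42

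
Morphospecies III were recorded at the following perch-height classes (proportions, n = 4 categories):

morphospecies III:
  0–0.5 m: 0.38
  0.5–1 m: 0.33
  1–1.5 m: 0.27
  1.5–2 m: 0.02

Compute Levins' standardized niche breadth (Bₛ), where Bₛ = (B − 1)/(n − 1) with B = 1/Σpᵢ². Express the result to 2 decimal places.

0.69

Σpᵢ² = 0.38² + 0.33² + 0.27² + 0.02² = 0.1444 + 0.1089 + 0.0729 + 0.0004 = 0.3266
B = 1 / 0.3266 = 3.0618
Bₛ = (B − 1)/(n − 1) = (3.0618 − 1)/(4 − 1) = 2.0618/3 = 0.6873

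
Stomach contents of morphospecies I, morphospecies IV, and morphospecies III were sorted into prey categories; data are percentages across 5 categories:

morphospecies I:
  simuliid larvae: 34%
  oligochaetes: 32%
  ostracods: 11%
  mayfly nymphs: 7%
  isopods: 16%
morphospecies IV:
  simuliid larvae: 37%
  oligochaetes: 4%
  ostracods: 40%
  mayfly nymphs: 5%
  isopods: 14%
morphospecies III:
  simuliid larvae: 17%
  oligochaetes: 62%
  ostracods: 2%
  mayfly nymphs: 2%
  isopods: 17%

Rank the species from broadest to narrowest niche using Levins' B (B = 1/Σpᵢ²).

Convert percentages to proportions (divide by 100).
Σp_Iᵢ² = 0.34² + 0.32² + 0.11² + 0.07² + 0.16² = 0.1156 + 0.1024 + 0.0121 + 0.0049 + 0.0256 = 0.2606
B_I = 1 / 0.2606 = 3.8373
Σp_IVᵢ² = 0.37² + 0.04² + 0.40² + 0.05² + 0.14² = 0.1369 + 0.0016 + 0.1600 + 0.0025 + 0.0196 = 0.3206
B_IV = 1 / 0.3206 = 3.1192
Σp_IIIᵢ² = 0.17² + 0.62² + 0.02² + 0.02² + 0.17² = 0.0289 + 0.3844 + 0.0004 + 0.0004 + 0.0289 = 0.4430
B_III = 1 / 0.4430 = 2.2573
Ranking by B (broadest → narrowest): morphospecies I (3.84) > morphospecies IV (3.12) > morphospecies III (2.26)

morphospecies I > morphospecies IV > morphospecies III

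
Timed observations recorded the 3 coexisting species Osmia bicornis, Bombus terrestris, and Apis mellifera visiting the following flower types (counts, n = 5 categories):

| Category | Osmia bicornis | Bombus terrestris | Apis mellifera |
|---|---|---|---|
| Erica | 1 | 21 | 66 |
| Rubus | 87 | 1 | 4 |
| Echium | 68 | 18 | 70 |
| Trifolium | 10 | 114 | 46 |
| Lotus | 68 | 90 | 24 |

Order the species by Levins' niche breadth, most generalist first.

Proportions for Osmia bicornis (n=234): 1/234=0.0043, 87/234=0.3718, 68/234=0.2906, 10/234=0.0427, 68/234=0.2906
Proportions for Bombus terrestris (n=244): 21/244=0.0861, 1/244=0.0041, 18/244=0.0738, 114/244=0.4672, 90/244=0.3689
Proportions for Apis mellifera (n=210): 66/210=0.3143, 4/210=0.0190, 70/210=0.3333, 46/210=0.2190, 24/210=0.1143
Σp_bicoᵢ² = 0.0043² + 0.3718² + 0.2906² + 0.0427² + 0.2906² = 0.000018 + 0.138235 + 0.084448 + 0.001823 + 0.084448 = 0.308972
B_bico = 1 / 0.308972 = 3.2365
Σp_terrᵢ² = 0.0861² + 0.0041² + 0.0738² + 0.4672² + 0.3689² = 0.007413 + 0.000017 + 0.005446 + 0.218276 + 0.136087 = 0.367239
B_terr = 1 / 0.367239 = 2.7230
Σp_mellᵢ² = 0.3143² + 0.0190² + 0.3333² + 0.2190² + 0.1143² = 0.098784 + 0.000361 + 0.111089 + 0.047961 + 0.013064 = 0.271259
B_mell = 1 / 0.271259 = 3.6865
Ranking by B (broadest → narrowest): Apis mellifera (3.69) > Osmia bicornis (3.24) > Bombus terrestris (2.72)

Apis mellifera > Osmia bicornis > Bombus terrestris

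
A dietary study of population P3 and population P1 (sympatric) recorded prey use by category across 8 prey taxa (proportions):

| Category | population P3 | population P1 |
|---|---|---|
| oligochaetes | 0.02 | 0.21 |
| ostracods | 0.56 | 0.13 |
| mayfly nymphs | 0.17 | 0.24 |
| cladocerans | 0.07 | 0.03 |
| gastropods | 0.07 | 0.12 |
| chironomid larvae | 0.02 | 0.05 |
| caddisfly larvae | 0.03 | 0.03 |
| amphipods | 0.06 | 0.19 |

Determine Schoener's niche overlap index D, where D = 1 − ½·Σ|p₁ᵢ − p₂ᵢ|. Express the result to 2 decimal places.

Σ|p₁ᵢ − p₂ᵢ| = 0.19 + 0.43 + 0.07 + 0.04 + 0.05 + 0.03 + 0.00 + 0.13 = 0.94
D = 1 − ½ × 0.94 = 1 − 0.470 = 0.5300

0.53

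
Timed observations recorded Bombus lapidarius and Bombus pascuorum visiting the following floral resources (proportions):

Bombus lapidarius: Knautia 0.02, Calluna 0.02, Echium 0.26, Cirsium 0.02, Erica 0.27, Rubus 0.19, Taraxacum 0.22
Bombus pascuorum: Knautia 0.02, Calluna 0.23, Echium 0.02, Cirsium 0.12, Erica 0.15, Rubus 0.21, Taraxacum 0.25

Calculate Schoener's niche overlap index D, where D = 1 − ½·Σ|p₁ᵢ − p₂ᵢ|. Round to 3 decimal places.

Σ|p₁ᵢ − p₂ᵢ| = 0.00 + 0.21 + 0.24 + 0.10 + 0.12 + 0.02 + 0.03 = 0.72
D = 1 − ½ × 0.72 = 1 − 0.360 = 0.64000

0.640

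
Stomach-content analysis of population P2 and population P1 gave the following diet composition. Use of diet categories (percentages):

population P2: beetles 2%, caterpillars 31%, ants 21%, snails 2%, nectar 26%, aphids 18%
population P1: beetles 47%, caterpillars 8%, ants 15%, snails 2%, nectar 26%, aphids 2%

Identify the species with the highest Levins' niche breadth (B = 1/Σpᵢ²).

Convert percentages to proportions (divide by 100).
Σp_P2ᵢ² = 0.02² + 0.31² + 0.21² + 0.02² + 0.26² + 0.18² = 0.0004 + 0.0961 + 0.0441 + 0.0004 + 0.0676 + 0.0324 = 0.2410
B_P2 = 1 / 0.2410 = 4.1494
Σp_P1ᵢ² = 0.47² + 0.08² + 0.15² + 0.02² + 0.26² + 0.02² = 0.2209 + 0.0064 + 0.0225 + 0.0004 + 0.0676 + 0.0004 = 0.3182
B_P1 = 1 / 0.3182 = 3.1427
Highest B → broadest niche (most generalist): population P2 (B = 4.15).

population P2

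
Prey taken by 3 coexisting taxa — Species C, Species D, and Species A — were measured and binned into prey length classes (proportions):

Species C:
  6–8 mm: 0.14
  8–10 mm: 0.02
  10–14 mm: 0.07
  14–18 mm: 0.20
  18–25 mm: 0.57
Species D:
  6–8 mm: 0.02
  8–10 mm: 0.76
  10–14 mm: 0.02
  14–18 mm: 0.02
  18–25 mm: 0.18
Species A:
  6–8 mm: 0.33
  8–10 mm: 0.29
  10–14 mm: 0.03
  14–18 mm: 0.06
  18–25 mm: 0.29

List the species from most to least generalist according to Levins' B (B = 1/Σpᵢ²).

Species A > Species C > Species D

Σp_Cᵢ² = 0.14² + 0.02² + 0.07² + 0.20² + 0.57² = 0.0196 + 0.0004 + 0.0049 + 0.0400 + 0.3249 = 0.3898
B_C = 1 / 0.3898 = 2.5654
Σp_Dᵢ² = 0.02² + 0.76² + 0.02² + 0.02² + 0.18² = 0.0004 + 0.5776 + 0.0004 + 0.0004 + 0.0324 = 0.6112
B_D = 1 / 0.6112 = 1.6361
Σp_Aᵢ² = 0.33² + 0.29² + 0.03² + 0.06² + 0.29² = 0.1089 + 0.0841 + 0.0009 + 0.0036 + 0.0841 = 0.2816
B_A = 1 / 0.2816 = 3.5511
Ranking by B (broadest → narrowest): Species A (3.55) > Species C (2.57) > Species D (1.64)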